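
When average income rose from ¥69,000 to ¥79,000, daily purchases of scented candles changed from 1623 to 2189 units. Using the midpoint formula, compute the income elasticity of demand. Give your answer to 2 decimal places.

ΔQ = 566, ΔI = 10000. Midpoints: Ī = 74,000, Q̄ = 1906.0.
ε_I = (ΔQ/ΔI)(Ī/Q̄) = (566/10000)(74000/1906.0).

2.20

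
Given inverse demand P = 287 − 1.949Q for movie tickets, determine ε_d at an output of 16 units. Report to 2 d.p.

At Q = 16, P = 287 − 1.949(16) = 255.82.
dP/dQ = −1.949, so dQ/dP = 1/(−1.949) = -0.513.
ε = (dQ/dP)(P/Q) = (-0.513)(255.82/16).

-8.20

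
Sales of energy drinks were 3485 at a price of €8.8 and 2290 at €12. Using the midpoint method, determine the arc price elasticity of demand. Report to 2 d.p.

ΔQ = 2290 − 3485 = -1195; ΔP = 12 − 8.8 = 3.2.
Midpoints: P̄ = 10.40, Q̄ = 2887.5.
ε = (ΔQ/ΔP)(P̄/Q̄) = (-1195/3.2)(10.40/2887.5).

-1.35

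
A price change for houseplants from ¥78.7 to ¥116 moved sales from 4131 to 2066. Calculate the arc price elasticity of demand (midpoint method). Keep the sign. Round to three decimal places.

ΔQ = 2066 − 4131 = -2065; ΔP = 116 − 78.7 = 37.3.
Midpoints: P̄ = 97.35, Q̄ = 3098.5.
ε = (ΔQ/ΔP)(P̄/Q̄) = (-2065/37.3)(97.35/3098.5).

-1.739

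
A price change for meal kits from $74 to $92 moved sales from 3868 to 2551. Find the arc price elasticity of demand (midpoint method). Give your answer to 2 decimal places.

ΔQ = 2551 − 3868 = -1317; ΔP = 92 − 74 = 18.
Midpoints: P̄ = 83.00, Q̄ = 3209.5.
ε = (ΔQ/ΔP)(P̄/Q̄) = (-1317/18)(83.00/3209.5).

-1.89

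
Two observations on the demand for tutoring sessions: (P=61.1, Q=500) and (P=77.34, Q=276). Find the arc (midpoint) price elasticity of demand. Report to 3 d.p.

-2.461

ΔQ = 276 − 500 = -224; ΔP = 77.34 − 61.1 = 16.24.
Midpoints: P̄ = 69.22, Q̄ = 388.0.
ε = (ΔQ/ΔP)(P̄/Q̄) = (-224/16.24)(69.22/388.0).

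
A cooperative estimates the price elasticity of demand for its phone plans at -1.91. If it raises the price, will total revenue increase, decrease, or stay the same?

decrease

|ε| = 1.91 > 1, so demand is elastic. A price rise therefore reduces total revenue.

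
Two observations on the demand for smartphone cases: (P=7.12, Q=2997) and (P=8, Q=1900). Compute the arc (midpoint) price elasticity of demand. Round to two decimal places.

ΔQ = 1900 − 2997 = -1097; ΔP = 8 − 7.12 = 0.88.
Midpoints: P̄ = 7.56, Q̄ = 2448.5.
ε = (ΔQ/ΔP)(P̄/Q̄) = (-1097/0.88)(7.56/2448.5).

-3.85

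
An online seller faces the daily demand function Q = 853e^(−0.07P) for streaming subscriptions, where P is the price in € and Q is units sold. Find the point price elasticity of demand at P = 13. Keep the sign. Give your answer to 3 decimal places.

At P = 13, Q = 343.353.
dQ/dP = −0.07·853e^(−0.07P) = −0.07Q = -24.035.
ε = (dQ/dP)(P/Q) = (-24.035)(13/343.353).

-0.910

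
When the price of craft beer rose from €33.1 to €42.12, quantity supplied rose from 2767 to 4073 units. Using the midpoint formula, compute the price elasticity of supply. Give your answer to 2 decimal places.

1.59

ΔQ = 4073 − 2767 = 1306; ΔP = 42.12 − 33.1 = 9.02.
Midpoints: P̄ = 37.61, Q̄ = 3420.0.
ε_s = (ΔQ/ΔP)(P̄/Q̄) = (1306/9.02)(37.61/3420.0).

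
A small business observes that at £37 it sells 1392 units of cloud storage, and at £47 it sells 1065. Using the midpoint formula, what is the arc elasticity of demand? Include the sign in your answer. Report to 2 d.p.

ΔQ = 1065 − 1392 = -327; ΔP = 47 − 37 = 10.
Midpoints: P̄ = 42.00, Q̄ = 1228.5.
ε = (ΔQ/ΔP)(P̄/Q̄) = (-327/10)(42.00/1228.5).

-1.12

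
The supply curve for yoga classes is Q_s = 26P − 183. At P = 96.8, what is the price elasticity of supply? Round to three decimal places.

1.078

At P = 96.8, Q_s = 2333.80.
dQ_s/dP = 26.
ε_s = (dQ_s/dP)(P/Q_s) = (26)(96.8/2333.80).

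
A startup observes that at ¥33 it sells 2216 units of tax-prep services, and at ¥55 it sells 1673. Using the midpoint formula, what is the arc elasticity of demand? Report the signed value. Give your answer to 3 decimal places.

-0.558

ΔQ = 1673 − 2216 = -543; ΔP = 55 − 33 = 22.
Midpoints: P̄ = 44.00, Q̄ = 1944.5.
ε = (ΔQ/ΔP)(P̄/Q̄) = (-543/22)(44.00/1944.5).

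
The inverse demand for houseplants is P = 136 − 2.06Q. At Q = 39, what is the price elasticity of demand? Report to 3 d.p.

At Q = 39, P = 136 − 2.06(39) = 55.66.
dP/dQ = −2.06, so dQ/dP = 1/(−2.06) = -0.485.
ε = (dQ/dP)(P/Q) = (-0.485)(55.66/39).

-0.693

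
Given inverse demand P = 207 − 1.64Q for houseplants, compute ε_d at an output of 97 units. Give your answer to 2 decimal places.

At Q = 97, P = 207 − 1.64(97) = 47.92.
dP/dQ = −1.64, so dQ/dP = 1/(−1.64) = -0.610.
ε = (dQ/dP)(P/Q) = (-0.610)(47.92/97).

-0.30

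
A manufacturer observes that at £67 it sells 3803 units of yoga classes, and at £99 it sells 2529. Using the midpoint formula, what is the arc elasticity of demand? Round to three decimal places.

ΔQ = 2529 − 3803 = -1274; ΔP = 99 − 67 = 32.
Midpoints: P̄ = 83.00, Q̄ = 3166.0.
ε = (ΔQ/ΔP)(P̄/Q̄) = (-1274/32)(83.00/3166.0).

-1.044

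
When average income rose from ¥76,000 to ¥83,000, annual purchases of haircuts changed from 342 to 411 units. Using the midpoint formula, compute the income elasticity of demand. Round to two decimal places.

ΔQ = 69, ΔI = 7000. Midpoints: Ī = 79,500, Q̄ = 376.5.
ε_I = (ΔQ/ΔI)(Ī/Q̄) = (69/7000)(79500/376.5).
ε_I > 0, so the good is normal.

2.08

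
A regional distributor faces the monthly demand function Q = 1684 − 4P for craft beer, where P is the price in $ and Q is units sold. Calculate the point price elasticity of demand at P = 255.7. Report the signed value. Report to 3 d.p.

-1.547

At P = 255.7, Q = 661.200.
dQ/dP = −4.
ε = (dQ/dP)(P/Q) = (-4)(255.7/661.200).
|ε| > 1, so demand is elastic at this price.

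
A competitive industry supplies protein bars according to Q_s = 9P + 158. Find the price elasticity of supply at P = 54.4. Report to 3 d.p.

At P = 54.4, Q_s = 647.60.
dQ_s/dP = 9.
ε_s = (dQ_s/dP)(P/Q_s) = (9)(54.4/647.60).

0.756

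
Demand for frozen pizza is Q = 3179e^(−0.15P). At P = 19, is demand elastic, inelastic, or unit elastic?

Q = 183.887, dQ/dP = -27.583.
ε = (dQ/dP)(P/Q) ≈ -2.850.
|ε| = 2.85 > 1.

elastic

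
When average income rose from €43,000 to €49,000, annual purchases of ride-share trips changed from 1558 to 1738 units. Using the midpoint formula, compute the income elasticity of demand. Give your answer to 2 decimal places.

ΔQ = 180, ΔI = 6000. Midpoints: Ī = 46,000, Q̄ = 1648.0.
ε_I = (ΔQ/ΔI)(Ī/Q̄) = (180/6000)(46000/1648.0).
ε_I > 0, so the good is normal.

0.84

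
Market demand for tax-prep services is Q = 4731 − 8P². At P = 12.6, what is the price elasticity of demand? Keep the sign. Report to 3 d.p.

At P = 12.6, Q = 3460.920.
dQ/dP = −16P = -201.600.
ε = (dQ/dP)(P/Q) = (-201.600)(12.6/3460.920).
|ε| < 1, so demand is inelastic at this price.

-0.734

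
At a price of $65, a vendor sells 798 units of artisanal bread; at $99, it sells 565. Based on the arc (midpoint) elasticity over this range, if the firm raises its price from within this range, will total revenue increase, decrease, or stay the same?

Arc ε = (-233/34)(82.00/681.5) ≈ -0.825.
|ε| = 0.82 < 1, so demand is inelastic. A price rise therefore raises total revenue.

increase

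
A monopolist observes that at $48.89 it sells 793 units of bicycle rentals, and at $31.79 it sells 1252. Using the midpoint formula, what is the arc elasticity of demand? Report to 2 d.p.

ΔQ = 1252 − 793 = 459; ΔP = 31.79 − 48.89 = -17.1.
Midpoints: P̄ = 40.34, Q̄ = 1022.5.
ε = (ΔQ/ΔP)(P̄/Q̄) = (459/-17.1)(40.34/1022.5).

-1.06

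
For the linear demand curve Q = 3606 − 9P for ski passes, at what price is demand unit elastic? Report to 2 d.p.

For linear demand Q = a − bP, ε = −bP/(a − bP). |ε| = 1 when bP = a − bP, i.e. P = a/(2b).
P = 3606/(2·9) = 3606/18 = 200.3333.

200.33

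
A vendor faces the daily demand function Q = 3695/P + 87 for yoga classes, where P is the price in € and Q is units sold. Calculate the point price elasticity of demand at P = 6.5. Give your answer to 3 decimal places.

-0.867

At P = 6.5, Q = 655.462.
dQ/dP = −3695/P² = -87.456.
ε = (dQ/dP)(P/Q) = (-87.456)(6.5/655.462).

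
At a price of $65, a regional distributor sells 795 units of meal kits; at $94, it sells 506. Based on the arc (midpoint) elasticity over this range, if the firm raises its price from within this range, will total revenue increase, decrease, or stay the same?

decrease

Arc ε = (-289/29)(79.50/650.5) ≈ -1.218.
|ε| = 1.22 > 1, so demand is elastic. A price rise therefore reduces total revenue.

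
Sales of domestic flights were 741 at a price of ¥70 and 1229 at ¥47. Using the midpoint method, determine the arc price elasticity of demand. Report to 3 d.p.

-1.260

ΔQ = 1229 − 741 = 488; ΔP = 47 − 70 = -23.
Midpoints: P̄ = 58.50, Q̄ = 985.0.
ε = (ΔQ/ΔP)(P̄/Q̄) = (488/-23)(58.50/985.0).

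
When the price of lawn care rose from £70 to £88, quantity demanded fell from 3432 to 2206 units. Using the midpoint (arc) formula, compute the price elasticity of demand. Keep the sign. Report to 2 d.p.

-1.91

ΔQ = 2206 − 3432 = -1226; ΔP = 88 − 70 = 18.
Midpoints: P̄ = 79.00, Q̄ = 2819.0.
ε = (ΔQ/ΔP)(P̄/Q̄) = (-1226/18)(79.00/2819.0).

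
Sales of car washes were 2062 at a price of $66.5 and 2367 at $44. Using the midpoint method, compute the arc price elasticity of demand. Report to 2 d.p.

-0.34

ΔQ = 2367 − 2062 = 305; ΔP = 44 − 66.5 = -22.5.
Midpoints: P̄ = 55.25, Q̄ = 2214.5.
ε = (ΔQ/ΔP)(P̄/Q̄) = (305/-22.5)(55.25/2214.5).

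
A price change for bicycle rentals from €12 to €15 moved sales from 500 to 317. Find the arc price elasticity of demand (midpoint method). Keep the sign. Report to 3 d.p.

ΔQ = 317 − 500 = -183; ΔP = 15 − 12 = 3.
Midpoints: P̄ = 13.50, Q̄ = 408.5.
ε = (ΔQ/ΔP)(P̄/Q̄) = (-183/3)(13.50/408.5).

-2.016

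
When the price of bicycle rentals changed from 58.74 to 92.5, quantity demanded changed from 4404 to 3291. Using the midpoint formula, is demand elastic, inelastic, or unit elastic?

inelastic

Arc ε ≈ -0.648.
|ε| = 0.65 < 1.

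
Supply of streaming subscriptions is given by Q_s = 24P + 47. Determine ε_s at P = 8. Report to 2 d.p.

At P = 8, Q_s = 239.
dQ_s/dP = 24.
ε_s = (dQ_s/dP)(P/Q_s) = (24)(8/239).

0.80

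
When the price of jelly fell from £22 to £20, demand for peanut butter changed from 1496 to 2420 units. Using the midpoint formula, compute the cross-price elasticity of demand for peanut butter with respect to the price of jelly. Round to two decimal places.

ΔQ_x = 2420 − 1496 = 924; ΔP_y = 20 − 22 = -2.
Midpoints: P̄_y = 21.00, Q̄_x = 1958.0.
ε_xy = (ΔQ_x/ΔP_y)(P̄_y/Q̄_x) = (924/-2)(21.00/1958.0).

-4.96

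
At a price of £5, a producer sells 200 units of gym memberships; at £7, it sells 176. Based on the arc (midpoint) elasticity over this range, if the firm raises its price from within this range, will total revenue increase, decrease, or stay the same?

Arc ε = (-24/2)(6.00/188.0) ≈ -0.383.
|ε| = 0.38 < 1, so demand is inelastic. A price rise therefore raises total revenue.

increase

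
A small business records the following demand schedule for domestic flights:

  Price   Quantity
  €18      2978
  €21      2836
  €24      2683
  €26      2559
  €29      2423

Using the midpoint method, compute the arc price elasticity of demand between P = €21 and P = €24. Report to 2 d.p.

At P = 21, Q = 2836; at P = 24, Q = 2683.
ΔQ = -153, ΔP = 3. Midpoints: P̄ = 22.50, Q̄ = 2759.5.
ε = (ΔQ/ΔP)(P̄/Q̄) = (-153/3)(22.50/2759.5).

-0.42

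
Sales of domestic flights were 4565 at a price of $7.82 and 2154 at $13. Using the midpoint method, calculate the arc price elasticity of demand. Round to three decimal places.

-1.442

ΔQ = 2154 − 4565 = -2411; ΔP = 13 − 7.82 = 5.18.
Midpoints: P̄ = 10.41, Q̄ = 3359.5.
ε = (ΔQ/ΔP)(P̄/Q̄) = (-2411/5.18)(10.41/3359.5).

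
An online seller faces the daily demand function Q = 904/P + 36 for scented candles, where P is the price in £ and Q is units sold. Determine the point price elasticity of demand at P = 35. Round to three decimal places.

-0.418

At P = 35, Q = 61.829.
dQ/dP = −904/P² = -0.738.
ε = (dQ/dP)(P/Q) = (-0.738)(35/61.829).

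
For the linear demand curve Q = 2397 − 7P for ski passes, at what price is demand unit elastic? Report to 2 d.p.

For linear demand Q = a − bP, ε = −bP/(a − bP). |ε| = 1 when bP = a − bP, i.e. P = a/(2b).
P = 2397/(2·7) = 2397/14 = 171.2143.

171.21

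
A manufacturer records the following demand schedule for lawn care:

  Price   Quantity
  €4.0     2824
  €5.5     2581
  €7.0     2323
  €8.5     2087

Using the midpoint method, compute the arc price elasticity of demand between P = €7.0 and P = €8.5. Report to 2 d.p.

At P = 7.0, Q = 2323; at P = 8.5, Q = 2087.
ΔQ = -236, ΔP = 1.5. Midpoints: P̄ = 7.75, Q̄ = 2205.0.
ε = (ΔQ/ΔP)(P̄/Q̄) = (-236/1.5)(7.75/2205.0).

-0.55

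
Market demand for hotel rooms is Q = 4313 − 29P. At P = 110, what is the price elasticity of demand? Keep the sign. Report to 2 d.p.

-2.84

At P = 110, Q = 1123.
dQ/dP = −29.
ε = (dQ/dP)(P/Q) = (-29)(110/1123).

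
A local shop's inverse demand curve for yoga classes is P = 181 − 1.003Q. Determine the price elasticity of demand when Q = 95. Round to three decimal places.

-0.900

At Q = 95, P = 181 − 1.003(95) = 85.72.
dP/dQ = −1.003, so dQ/dP = 1/(−1.003) = -0.997.
ε = (dQ/dP)(P/Q) = (-0.997)(85.72/95).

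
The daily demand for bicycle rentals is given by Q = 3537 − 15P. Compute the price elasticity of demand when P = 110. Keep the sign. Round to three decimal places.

At P = 110, Q = 1887.
dQ/dP = −15.
ε = (dQ/dP)(P/Q) = (-15)(110/1887).
|ε| < 1, so demand is inelastic at this price.

-0.874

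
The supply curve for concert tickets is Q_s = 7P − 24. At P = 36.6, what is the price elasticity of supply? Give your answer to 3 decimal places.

At P = 36.6, Q_s = 232.20.
dQ_s/dP = 7.
ε_s = (dQ_s/dP)(P/Q_s) = (7)(36.6/232.20).

1.103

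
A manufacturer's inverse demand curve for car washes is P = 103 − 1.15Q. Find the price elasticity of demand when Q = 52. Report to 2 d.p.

-0.72

At Q = 52, P = 103 − 1.15(52) = 43.20.
dP/dQ = −1.15, so dQ/dP = 1/(−1.15) = -0.870.
ε = (dQ/dP)(P/Q) = (-0.870)(43.20/52).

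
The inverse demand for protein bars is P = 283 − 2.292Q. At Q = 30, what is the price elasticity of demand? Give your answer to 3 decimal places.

-3.116

At Q = 30, P = 283 − 2.292(30) = 214.24.
dP/dQ = −2.292, so dQ/dP = 1/(−2.292) = -0.436.
ε = (dQ/dP)(P/Q) = (-0.436)(214.24/30).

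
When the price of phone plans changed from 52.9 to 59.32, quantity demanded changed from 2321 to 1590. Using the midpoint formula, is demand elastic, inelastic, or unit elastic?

Arc ε ≈ -3.267.
|ε| = 3.27 > 1.

elastic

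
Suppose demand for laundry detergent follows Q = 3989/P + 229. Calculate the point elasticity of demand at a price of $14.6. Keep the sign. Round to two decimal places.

-0.54

At P = 14.6, Q = 502.219.
dQ/dP = −3989/P² = -18.714.
ε = (dQ/dP)(P/Q) = (-18.714)(14.6/502.219).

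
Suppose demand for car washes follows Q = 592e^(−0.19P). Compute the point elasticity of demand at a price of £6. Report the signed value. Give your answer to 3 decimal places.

-1.140

At P = 6, Q = 189.333.
dQ/dP = −0.19·592e^(−0.19P) = −0.19Q = -35.973.
ε = (dQ/dP)(P/Q) = (-35.973)(6/189.333).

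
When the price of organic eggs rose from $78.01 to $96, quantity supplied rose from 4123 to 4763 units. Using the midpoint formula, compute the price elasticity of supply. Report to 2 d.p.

0.70

ΔQ = 4763 − 4123 = 640; ΔP = 96 − 78.01 = 17.99.
Midpoints: P̄ = 87.00, Q̄ = 4443.0.
ε_s = (ΔQ/ΔP)(P̄/Q̄) = (640/17.99)(87.00/4443.0).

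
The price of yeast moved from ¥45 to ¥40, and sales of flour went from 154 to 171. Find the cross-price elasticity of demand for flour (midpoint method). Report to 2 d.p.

-0.89

ΔQ_x = 171 − 154 = 17; ΔP_y = 40 − 45 = -5.
Midpoints: P̄_y = 42.50, Q̄_x = 162.5.
ε_xy = (ΔQ_x/ΔP_y)(P̄_y/Q̄_x) = (17/-5)(42.50/162.5).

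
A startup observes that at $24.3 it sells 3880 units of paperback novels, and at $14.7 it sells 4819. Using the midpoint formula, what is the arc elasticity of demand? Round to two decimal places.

-0.44

ΔQ = 4819 − 3880 = 939; ΔP = 14.7 − 24.3 = -9.6.
Midpoints: P̄ = 19.50, Q̄ = 4349.5.
ε = (ΔQ/ΔP)(P̄/Q̄) = (939/-9.6)(19.50/4349.5).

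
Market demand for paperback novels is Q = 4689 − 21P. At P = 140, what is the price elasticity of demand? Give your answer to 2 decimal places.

At P = 140, Q = 1749.
dQ/dP = −21.
ε = (dQ/dP)(P/Q) = (-21)(140/1749).

-1.68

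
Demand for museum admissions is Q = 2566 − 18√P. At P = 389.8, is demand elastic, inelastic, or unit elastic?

inelastic

Q = 2210.620, dQ/dP = -0.456.
ε = (dQ/dP)(P/Q) ≈ -0.080.
|ε| = 0.08 < 1.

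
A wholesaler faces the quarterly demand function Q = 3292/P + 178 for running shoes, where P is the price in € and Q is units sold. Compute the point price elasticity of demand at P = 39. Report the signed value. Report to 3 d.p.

At P = 39, Q = 262.410.
dQ/dP = −3292/P² = -2.164.
ε = (dQ/dP)(P/Q) = (-2.164)(39/262.410).

-0.322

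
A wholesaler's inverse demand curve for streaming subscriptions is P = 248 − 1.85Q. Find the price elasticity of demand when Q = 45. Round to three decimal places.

-1.979

At Q = 45, P = 248 − 1.85(45) = 164.75.
dP/dQ = −1.85, so dQ/dP = 1/(−1.85) = -0.541.
ε = (dQ/dP)(P/Q) = (-0.541)(164.75/45).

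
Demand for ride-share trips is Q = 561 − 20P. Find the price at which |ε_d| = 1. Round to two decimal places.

14.03

For linear demand Q = a − bP, ε = −bP/(a − bP). |ε| = 1 when bP = a − bP, i.e. P = a/(2b).
P = 561/(2·20) = 561/40 = 14.0250.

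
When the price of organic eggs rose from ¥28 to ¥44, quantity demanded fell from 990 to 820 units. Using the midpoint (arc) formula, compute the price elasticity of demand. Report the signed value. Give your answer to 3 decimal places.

ΔQ = 820 − 990 = -170; ΔP = 44 − 28 = 16.
Midpoints: P̄ = 36.00, Q̄ = 905.0.
ε = (ΔQ/ΔP)(P̄/Q̄) = (-170/16)(36.00/905.0).

-0.423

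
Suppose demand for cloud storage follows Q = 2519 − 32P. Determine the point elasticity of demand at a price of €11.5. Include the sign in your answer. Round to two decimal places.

At P = 11.5, Q = 2151.
dQ/dP = −32.
ε = (dQ/dP)(P/Q) = (-32)(11.5/2151).

-0.17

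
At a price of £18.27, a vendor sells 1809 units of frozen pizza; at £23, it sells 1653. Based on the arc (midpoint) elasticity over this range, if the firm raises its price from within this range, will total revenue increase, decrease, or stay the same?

increase

Arc ε = (-156/4.73)(20.63/1731.0) ≈ -0.393.
|ε| = 0.39 < 1, so demand is inelastic. A price rise therefore raises total revenue.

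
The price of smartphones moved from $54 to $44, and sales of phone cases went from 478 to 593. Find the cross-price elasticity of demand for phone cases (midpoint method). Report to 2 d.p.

-1.05

ΔQ_x = 593 − 478 = 115; ΔP_y = 44 − 54 = -10.
Midpoints: P̄_y = 49.00, Q̄_x = 535.5.
ε_xy = (ΔQ_x/ΔP_y)(P̄_y/Q̄_x) = (115/-10)(49.00/535.5).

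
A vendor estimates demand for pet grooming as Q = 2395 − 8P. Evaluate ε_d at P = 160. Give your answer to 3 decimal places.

At P = 160, Q = 1115.
dQ/dP = −8.
ε = (dQ/dP)(P/Q) = (-8)(160/1115).
|ε| > 1, so demand is elastic at this price.

-1.148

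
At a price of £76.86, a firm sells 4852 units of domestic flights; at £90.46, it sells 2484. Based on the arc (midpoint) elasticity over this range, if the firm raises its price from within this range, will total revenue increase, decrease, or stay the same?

Arc ε = (-2368/13.6)(83.66/3668.0) ≈ -3.971.
|ε| = 3.97 > 1, so demand is elastic. A price rise therefore reduces total revenue.

decrease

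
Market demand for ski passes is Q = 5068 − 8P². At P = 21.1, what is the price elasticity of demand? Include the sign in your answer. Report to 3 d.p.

At P = 21.1, Q = 1506.320.
dQ/dP = −16P = -337.600.
ε = (dQ/dP)(P/Q) = (-337.600)(21.1/1506.320).

-4.729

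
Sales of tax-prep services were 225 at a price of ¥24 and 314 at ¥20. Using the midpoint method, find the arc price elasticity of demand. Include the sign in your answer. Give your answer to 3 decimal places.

-1.816

ΔQ = 314 − 225 = 89; ΔP = 20 − 24 = -4.
Midpoints: P̄ = 22.00, Q̄ = 269.5.
ε = (ΔQ/ΔP)(P̄/Q̄) = (89/-4)(22.00/269.5).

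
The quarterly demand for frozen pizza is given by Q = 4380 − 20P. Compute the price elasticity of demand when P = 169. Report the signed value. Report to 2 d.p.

At P = 169, Q = 1000.
dQ/dP = −20.
ε = (dQ/dP)(P/Q) = (-20)(169/1000).

-3.38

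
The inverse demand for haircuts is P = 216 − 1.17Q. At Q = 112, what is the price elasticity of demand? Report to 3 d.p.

-0.648

At Q = 112, P = 216 − 1.17(112) = 84.96.
dP/dQ = −1.17, so dQ/dP = 1/(−1.17) = -0.855.
ε = (dQ/dP)(P/Q) = (-0.855)(84.96/112).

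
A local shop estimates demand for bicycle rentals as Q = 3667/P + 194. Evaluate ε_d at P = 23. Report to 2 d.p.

At P = 23, Q = 353.435.
dQ/dP = −3667/P² = -6.932.
ε = (dQ/dP)(P/Q) = (-6.932)(23/353.435).
|ε| < 1, so demand is inelastic at this price.

-0.45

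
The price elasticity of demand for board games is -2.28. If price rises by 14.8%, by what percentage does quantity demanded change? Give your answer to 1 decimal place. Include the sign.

%ΔQ ≈ ε × %ΔP = (-2.28)(14.8%) = -33.74%.

-33.7%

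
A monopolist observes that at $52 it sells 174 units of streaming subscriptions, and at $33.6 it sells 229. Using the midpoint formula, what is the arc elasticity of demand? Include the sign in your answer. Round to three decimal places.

-0.635

ΔQ = 229 − 174 = 55; ΔP = 33.6 − 52 = -18.4.
Midpoints: P̄ = 42.80, Q̄ = 201.5.
ε = (ΔQ/ΔP)(P̄/Q̄) = (55/-18.4)(42.80/201.5).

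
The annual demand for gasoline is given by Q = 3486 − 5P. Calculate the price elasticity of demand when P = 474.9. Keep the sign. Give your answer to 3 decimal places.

At P = 474.9, Q = 1111.500.
dQ/dP = −5.
ε = (dQ/dP)(P/Q) = (-5)(474.9/1111.500).
|ε| > 1, so demand is elastic at this price.

-2.136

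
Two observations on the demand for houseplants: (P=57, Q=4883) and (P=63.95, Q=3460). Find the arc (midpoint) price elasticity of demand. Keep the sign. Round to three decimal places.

ΔQ = 3460 − 4883 = -1423; ΔP = 63.95 − 57 = 6.95.
Midpoints: P̄ = 60.48, Q̄ = 4171.5.
ε = (ΔQ/ΔP)(P̄/Q̄) = (-1423/6.95)(60.48/4171.5).

-2.968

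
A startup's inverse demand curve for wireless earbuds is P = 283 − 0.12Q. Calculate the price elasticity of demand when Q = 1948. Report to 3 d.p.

At Q = 1948, P = 283 − 0.12(1948) = 49.24.
dP/dQ = −0.12, so dQ/dP = 1/(−0.12) = -8.333.
ε = (dQ/dP)(P/Q) = (-8.333)(49.24/1948).

-0.211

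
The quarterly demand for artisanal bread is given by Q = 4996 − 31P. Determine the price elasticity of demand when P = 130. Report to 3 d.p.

At P = 130, Q = 966.
dQ/dP = −31.
ε = (dQ/dP)(P/Q) = (-31)(130/966).

-4.172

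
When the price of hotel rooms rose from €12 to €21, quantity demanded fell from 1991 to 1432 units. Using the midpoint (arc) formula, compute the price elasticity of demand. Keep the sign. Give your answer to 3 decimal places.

-0.599

ΔQ = 1432 − 1991 = -559; ΔP = 21 − 12 = 9.
Midpoints: P̄ = 16.50, Q̄ = 1711.5.
ε = (ΔQ/ΔP)(P̄/Q̄) = (-559/9)(16.50/1711.5).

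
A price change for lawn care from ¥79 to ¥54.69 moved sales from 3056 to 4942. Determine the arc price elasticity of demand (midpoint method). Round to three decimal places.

-1.297

ΔQ = 4942 − 3056 = 1886; ΔP = 54.69 − 79 = -24.31.
Midpoints: P̄ = 66.84, Q̄ = 3999.0.
ε = (ΔQ/ΔP)(P̄/Q̄) = (1886/-24.31)(66.84/3999.0).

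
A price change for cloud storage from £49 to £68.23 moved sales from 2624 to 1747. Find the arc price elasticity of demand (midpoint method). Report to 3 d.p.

ΔQ = 1747 − 2624 = -877; ΔP = 68.23 − 49 = 19.23.
Midpoints: P̄ = 58.62, Q̄ = 2185.5.
ε = (ΔQ/ΔP)(P̄/Q̄) = (-877/19.23)(58.62/2185.5).

-1.223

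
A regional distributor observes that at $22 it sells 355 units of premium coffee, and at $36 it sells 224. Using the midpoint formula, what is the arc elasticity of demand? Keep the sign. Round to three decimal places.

-0.937

ΔQ = 224 − 355 = -131; ΔP = 36 − 22 = 14.
Midpoints: P̄ = 29.00, Q̄ = 289.5.
ε = (ΔQ/ΔP)(P̄/Q̄) = (-131/14)(29.00/289.5).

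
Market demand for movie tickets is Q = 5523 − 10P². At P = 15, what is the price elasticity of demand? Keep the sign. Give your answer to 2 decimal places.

At P = 15, Q = 3273.
dQ/dP = −20P = -300.
ε = (dQ/dP)(P/Q) = (-300)(15/3273).
|ε| > 1, so demand is elastic at this price.

-1.37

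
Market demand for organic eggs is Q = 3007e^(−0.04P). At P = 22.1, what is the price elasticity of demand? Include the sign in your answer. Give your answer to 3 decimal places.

At P = 22.1, Q = 1242.273.
dQ/dP = −0.04·3007e^(−0.04P) = −0.04Q = -49.691.
ε = (dQ/dP)(P/Q) = (-49.691)(22.1/1242.273).
|ε| < 1, so demand is inelastic at this price.

-0.884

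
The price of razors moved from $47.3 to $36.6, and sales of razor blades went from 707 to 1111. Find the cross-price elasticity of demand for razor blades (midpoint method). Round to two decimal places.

-1.74

ΔQ_x = 1111 − 707 = 404; ΔP_y = 36.6 − 47.3 = -10.7.
Midpoints: P̄_y = 41.95, Q̄_x = 909.0.
ε_xy = (ΔQ_x/ΔP_y)(P̄_y/Q̄_x) = (404/-10.7)(41.95/909.0).
ε_xy < 0, so the goods are complements.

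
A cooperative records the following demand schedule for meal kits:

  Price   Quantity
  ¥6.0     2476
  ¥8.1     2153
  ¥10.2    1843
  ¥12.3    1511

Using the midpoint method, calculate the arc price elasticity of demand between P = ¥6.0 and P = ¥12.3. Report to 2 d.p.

At P = 6.0, Q = 2476; at P = 12.3, Q = 1511.
ΔQ = -965, ΔP = 6.3. Midpoints: P̄ = 9.15, Q̄ = 1993.5.
ε = (ΔQ/ΔP)(P̄/Q̄) = (-965/6.3)(9.15/1993.5).

-0.70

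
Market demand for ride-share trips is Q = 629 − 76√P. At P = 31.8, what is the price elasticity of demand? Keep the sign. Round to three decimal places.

-1.069

At P = 31.8, Q = 200.425.
dQ/dP = −76/(2√P) = -6.739.
ε = (dQ/dP)(P/Q) = (-6.739)(31.8/200.425).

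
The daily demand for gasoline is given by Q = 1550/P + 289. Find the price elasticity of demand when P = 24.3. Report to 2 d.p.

At P = 24.3, Q = 352.786.
dQ/dP = −1550/P² = -2.625.
ε = (dQ/dP)(P/Q) = (-2.625)(24.3/352.786).
|ε| < 1, so demand is inelastic at this price.

-0.18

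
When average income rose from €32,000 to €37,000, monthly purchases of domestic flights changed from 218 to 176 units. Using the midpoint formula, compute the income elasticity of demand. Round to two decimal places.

ΔQ = -42, ΔI = 5000. Midpoints: Ī = 34,500, Q̄ = 197.0.
ε_I = (ΔQ/ΔI)(Ī/Q̄) = (-42/5000)(34500/197.0).
ε_I < 0, so the good is inferior.

-1.47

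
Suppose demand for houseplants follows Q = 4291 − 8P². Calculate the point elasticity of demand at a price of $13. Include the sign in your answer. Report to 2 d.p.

At P = 13, Q = 2939.
dQ/dP = −16P = -208.
ε = (dQ/dP)(P/Q) = (-208)(13/2939).

-0.92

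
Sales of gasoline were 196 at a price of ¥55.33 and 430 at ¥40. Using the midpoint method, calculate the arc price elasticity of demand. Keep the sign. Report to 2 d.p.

ΔQ = 430 − 196 = 234; ΔP = 40 − 55.33 = -15.33.
Midpoints: P̄ = 47.66, Q̄ = 313.0.
ε = (ΔQ/ΔP)(P̄/Q̄) = (234/-15.33)(47.66/313.0).

-2.32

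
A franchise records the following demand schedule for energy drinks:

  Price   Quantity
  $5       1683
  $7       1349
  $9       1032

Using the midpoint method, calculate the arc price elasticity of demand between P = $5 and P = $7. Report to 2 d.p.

-0.66

At P = 5, Q = 1683; at P = 7, Q = 1349.
ΔQ = -334, ΔP = 2. Midpoints: P̄ = 6.00, Q̄ = 1516.0.
ε = (ΔQ/ΔP)(P̄/Q̄) = (-334/2)(6.00/1516.0).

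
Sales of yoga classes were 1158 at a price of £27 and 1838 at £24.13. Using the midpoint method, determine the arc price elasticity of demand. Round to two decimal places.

ΔQ = 1838 − 1158 = 680; ΔP = 24.13 − 27 = -2.87.
Midpoints: P̄ = 25.56, Q̄ = 1498.0.
ε = (ΔQ/ΔP)(P̄/Q̄) = (680/-2.87)(25.56/1498.0).

-4.04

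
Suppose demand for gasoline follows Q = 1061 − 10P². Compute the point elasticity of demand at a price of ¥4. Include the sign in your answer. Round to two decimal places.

-0.36

At P = 4, Q = 901.
dQ/dP = −20P = -80.
ε = (dQ/dP)(P/Q) = (-80)(4/901).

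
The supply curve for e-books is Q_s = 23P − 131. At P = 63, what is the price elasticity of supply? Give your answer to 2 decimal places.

At P = 63, Q_s = 1318.
dQ_s/dP = 23.
ε_s = (dQ_s/dP)(P/Q_s) = (23)(63/1318).

1.10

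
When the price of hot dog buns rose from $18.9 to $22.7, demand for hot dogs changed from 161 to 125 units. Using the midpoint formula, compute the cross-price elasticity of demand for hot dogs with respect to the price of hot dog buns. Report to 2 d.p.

-1.38

ΔQ_x = 125 − 161 = -36; ΔP_y = 22.7 − 18.9 = 3.8.
Midpoints: P̄_y = 20.80, Q̄_x = 143.0.
ε_xy = (ΔQ_x/ΔP_y)(P̄_y/Q̄_x) = (-36/3.8)(20.80/143.0).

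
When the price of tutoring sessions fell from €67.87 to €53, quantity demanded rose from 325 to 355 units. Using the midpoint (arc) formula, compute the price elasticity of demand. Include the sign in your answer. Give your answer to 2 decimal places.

-0.36

ΔQ = 355 − 325 = 30; ΔP = 53 − 67.87 = -14.87.
Midpoints: P̄ = 60.44, Q̄ = 340.0.
ε = (ΔQ/ΔP)(P̄/Q̄) = (30/-14.87)(60.44/340.0).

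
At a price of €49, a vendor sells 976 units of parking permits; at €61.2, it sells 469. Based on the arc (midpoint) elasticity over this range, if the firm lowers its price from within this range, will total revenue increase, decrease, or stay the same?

increase

Arc ε = (-507/12.2)(55.10/722.5) ≈ -3.169.
|ε| = 3.17 > 1, so demand is elastic. A price cut therefore raises total revenue.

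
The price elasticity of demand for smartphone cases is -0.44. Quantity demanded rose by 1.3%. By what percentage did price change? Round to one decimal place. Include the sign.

%ΔP ≈ %ΔQ / ε = (1.3%)/(-0.44) = -2.95%.

-3.0%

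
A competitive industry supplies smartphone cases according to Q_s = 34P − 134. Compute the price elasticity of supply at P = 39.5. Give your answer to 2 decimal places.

At P = 39.5, Q_s = 1209.
dQ_s/dP = 34.
ε_s = (dQ_s/dP)(P/Q_s) = (34)(39.5/1209).

1.11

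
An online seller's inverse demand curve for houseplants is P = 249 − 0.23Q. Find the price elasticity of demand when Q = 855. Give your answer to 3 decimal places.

At Q = 855, P = 249 − 0.23(855) = 52.35.
dP/dQ = −0.23, so dQ/dP = 1/(−0.23) = -4.348.
ε = (dQ/dP)(P/Q) = (-4.348)(52.35/855).

-0.266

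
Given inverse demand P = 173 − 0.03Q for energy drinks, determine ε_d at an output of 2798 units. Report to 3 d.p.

At Q = 2798, P = 173 − 0.03(2798) = 89.06.
dP/dQ = −0.03, so dQ/dP = 1/(−0.03) = -33.333.
ε = (dQ/dP)(P/Q) = (-33.333)(89.06/2798).

-1.061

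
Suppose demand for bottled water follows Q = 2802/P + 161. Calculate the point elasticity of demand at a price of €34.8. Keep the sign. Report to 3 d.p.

At P = 34.8, Q = 241.517.
dQ/dP = −2802/P² = -2.314.
ε = (dQ/dP)(P/Q) = (-2.314)(34.8/241.517).

-0.333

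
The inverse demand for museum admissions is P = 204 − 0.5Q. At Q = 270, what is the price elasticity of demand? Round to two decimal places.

At Q = 270, P = 204 − 0.5(270) = 69.00.
dP/dQ = −0.5, so dQ/dP = 1/(−0.5) = -2.000.
ε = (dQ/dP)(P/Q) = (-2.000)(69.00/270).

-0.51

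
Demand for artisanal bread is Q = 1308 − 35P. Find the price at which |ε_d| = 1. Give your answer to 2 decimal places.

For linear demand Q = a − bP, ε = −bP/(a − bP). |ε| = 1 when bP = a − bP, i.e. P = a/(2b).
P = 1308/(2·35) = 1308/70 = 18.6857.

18.69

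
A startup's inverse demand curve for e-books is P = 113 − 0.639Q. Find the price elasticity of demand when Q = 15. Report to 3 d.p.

-10.789

At Q = 15, P = 113 − 0.639(15) = 103.41.
dP/dQ = −0.639, so dQ/dP = 1/(−0.639) = -1.565.
ε = (dQ/dP)(P/Q) = (-1.565)(103.41/15).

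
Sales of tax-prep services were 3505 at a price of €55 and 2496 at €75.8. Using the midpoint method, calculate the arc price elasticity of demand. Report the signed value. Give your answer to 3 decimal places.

ΔQ = 2496 − 3505 = -1009; ΔP = 75.8 − 55 = 20.8.
Midpoints: P̄ = 65.40, Q̄ = 3000.5.
ε = (ΔQ/ΔP)(P̄/Q̄) = (-1009/20.8)(65.40/3000.5).

-1.057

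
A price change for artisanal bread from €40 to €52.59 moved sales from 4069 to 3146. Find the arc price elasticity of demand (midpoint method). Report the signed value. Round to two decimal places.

ΔQ = 3146 − 4069 = -923; ΔP = 52.59 − 40 = 12.59.
Midpoints: P̄ = 46.30, Q̄ = 3607.5.
ε = (ΔQ/ΔP)(P̄/Q̄) = (-923/12.59)(46.30/3607.5).

-0.94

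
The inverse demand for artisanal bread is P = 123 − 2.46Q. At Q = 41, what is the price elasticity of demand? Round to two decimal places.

At Q = 41, P = 123 − 2.46(41) = 22.14.
dP/dQ = −2.46, so dQ/dP = 1/(−2.46) = -0.407.
ε = (dQ/dP)(P/Q) = (-0.407)(22.14/41).

-0.22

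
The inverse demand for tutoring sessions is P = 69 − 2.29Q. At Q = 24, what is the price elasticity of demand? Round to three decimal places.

At Q = 24, P = 69 − 2.29(24) = 14.04.
dP/dQ = −2.29, so dQ/dP = 1/(−2.29) = -0.437.
ε = (dQ/dP)(P/Q) = (-0.437)(14.04/24).

-0.255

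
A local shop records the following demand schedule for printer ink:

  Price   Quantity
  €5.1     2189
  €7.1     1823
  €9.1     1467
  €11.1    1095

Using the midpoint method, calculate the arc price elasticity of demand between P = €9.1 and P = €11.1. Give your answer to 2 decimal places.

-1.47

At P = 9.1, Q = 1467; at P = 11.1, Q = 1095.
ΔQ = -372, ΔP = 2.0. Midpoints: P̄ = 10.10, Q̄ = 1281.0.
ε = (ΔQ/ΔP)(P̄/Q̄) = (-372/2.0)(10.10/1281.0).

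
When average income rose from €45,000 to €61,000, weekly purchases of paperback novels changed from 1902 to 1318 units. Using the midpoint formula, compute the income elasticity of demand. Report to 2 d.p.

ΔQ = -584, ΔI = 16000. Midpoints: Ī = 53,000, Q̄ = 1610.0.
ε_I = (ΔQ/ΔI)(Ī/Q̄) = (-584/16000)(53000/1610.0).

-1.20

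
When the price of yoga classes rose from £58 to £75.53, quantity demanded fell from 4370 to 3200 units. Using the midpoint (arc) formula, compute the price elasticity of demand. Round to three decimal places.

-1.177

ΔQ = 3200 − 4370 = -1170; ΔP = 75.53 − 58 = 17.53.
Midpoints: P̄ = 66.77, Q̄ = 3785.0.
ε = (ΔQ/ΔP)(P̄/Q̄) = (-1170/17.53)(66.77/3785.0).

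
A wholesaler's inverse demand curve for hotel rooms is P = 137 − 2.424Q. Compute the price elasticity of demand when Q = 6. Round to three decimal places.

At Q = 6, P = 137 − 2.424(6) = 122.46.
dP/dQ = −2.424, so dQ/dP = 1/(−2.424) = -0.413.
ε = (dQ/dP)(P/Q) = (-0.413)(122.46/6).

-8.420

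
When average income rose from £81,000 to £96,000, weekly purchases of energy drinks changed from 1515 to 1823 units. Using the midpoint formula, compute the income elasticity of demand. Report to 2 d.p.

ΔQ = 308, ΔI = 15000. Midpoints: Ī = 88,500, Q̄ = 1669.0.
ε_I = (ΔQ/ΔI)(Ī/Q̄) = (308/15000)(88500/1669.0).
ε_I > 0, so the good is normal.

1.09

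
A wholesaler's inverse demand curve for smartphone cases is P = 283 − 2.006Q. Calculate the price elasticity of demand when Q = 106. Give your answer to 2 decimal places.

-0.33

At Q = 106, P = 283 − 2.006(106) = 70.36.
dP/dQ = −2.006, so dQ/dP = 1/(−2.006) = -0.499.
ε = (dQ/dP)(P/Q) = (-0.499)(70.36/106).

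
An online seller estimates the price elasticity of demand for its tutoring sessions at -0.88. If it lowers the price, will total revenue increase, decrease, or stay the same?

decrease

|ε| = 0.88 < 1, so demand is inelastic. A price cut therefore reduces total revenue.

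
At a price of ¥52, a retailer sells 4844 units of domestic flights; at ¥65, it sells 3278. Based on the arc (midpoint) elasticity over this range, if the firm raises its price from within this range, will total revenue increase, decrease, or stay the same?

decrease

Arc ε = (-1566/13)(58.50/4061.0) ≈ -1.735.
|ε| = 1.74 > 1, so demand is elastic. A price rise therefore reduces total revenue.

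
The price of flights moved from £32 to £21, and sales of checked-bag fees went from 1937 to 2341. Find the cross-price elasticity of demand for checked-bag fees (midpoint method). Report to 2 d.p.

ΔQ_x = 2341 − 1937 = 404; ΔP_y = 21 − 32 = -11.
Midpoints: P̄_y = 26.50, Q̄_x = 2139.0.
ε_xy = (ΔQ_x/ΔP_y)(P̄_y/Q̄_x) = (404/-11)(26.50/2139.0).
ε_xy < 0, so the goods are complements.

-0.46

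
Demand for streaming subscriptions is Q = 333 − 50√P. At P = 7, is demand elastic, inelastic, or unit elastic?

inelastic

Q = 200.712, dQ/dP = -9.449.
ε = (dQ/dP)(P/Q) ≈ -0.330.
|ε| = 0.33 < 1.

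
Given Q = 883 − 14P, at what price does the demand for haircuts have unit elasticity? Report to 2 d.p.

31.54

For linear demand Q = a − bP, ε = −bP/(a − bP). |ε| = 1 when bP = a − bP, i.e. P = a/(2b).
P = 883/(2·14) = 883/28 = 31.5357.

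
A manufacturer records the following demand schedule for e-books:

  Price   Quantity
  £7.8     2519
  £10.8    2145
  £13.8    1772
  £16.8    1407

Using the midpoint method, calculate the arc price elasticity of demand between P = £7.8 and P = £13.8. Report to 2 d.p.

At P = 7.8, Q = 2519; at P = 13.8, Q = 1772.
ΔQ = -747, ΔP = 6.0. Midpoints: P̄ = 10.80, Q̄ = 2145.5.
ε = (ΔQ/ΔP)(P̄/Q̄) = (-747/6.0)(10.80/2145.5).

-0.63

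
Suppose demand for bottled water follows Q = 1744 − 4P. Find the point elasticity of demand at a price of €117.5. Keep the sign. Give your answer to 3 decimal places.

At P = 117.5, Q = 1274.
dQ/dP = −4.
ε = (dQ/dP)(P/Q) = (-4)(117.5/1274).

-0.369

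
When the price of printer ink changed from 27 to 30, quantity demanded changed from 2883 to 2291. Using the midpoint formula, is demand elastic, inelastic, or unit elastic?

elastic

Arc ε ≈ -2.174.
|ε| = 2.17 > 1.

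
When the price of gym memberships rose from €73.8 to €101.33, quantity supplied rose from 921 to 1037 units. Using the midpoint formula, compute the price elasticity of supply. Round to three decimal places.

ΔQ = 1037 − 921 = 116; ΔP = 101.33 − 73.8 = 27.53.
Midpoints: P̄ = 87.56, Q̄ = 979.0.
ε_s = (ΔQ/ΔP)(P̄/Q̄) = (116/27.53)(87.56/979.0).

0.377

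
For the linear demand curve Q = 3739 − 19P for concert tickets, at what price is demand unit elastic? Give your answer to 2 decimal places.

98.39

For linear demand Q = a − bP, ε = −bP/(a − bP). |ε| = 1 when bP = a − bP, i.e. P = a/(2b).
P = 3739/(2·19) = 3739/38 = 98.3947.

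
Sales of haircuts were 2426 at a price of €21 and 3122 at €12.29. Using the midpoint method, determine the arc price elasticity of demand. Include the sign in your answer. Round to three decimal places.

-0.479

ΔQ = 3122 − 2426 = 696; ΔP = 12.29 − 21 = -8.71.
Midpoints: P̄ = 16.64, Q̄ = 2774.0.
ε = (ΔQ/ΔP)(P̄/Q̄) = (696/-8.71)(16.64/2774.0).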